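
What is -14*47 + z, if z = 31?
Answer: -627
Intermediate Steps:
-14*47 + z = -14*47 + 31 = -658 + 31 = -627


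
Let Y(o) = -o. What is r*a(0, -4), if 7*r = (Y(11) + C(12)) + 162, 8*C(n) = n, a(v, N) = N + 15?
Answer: 3355/14 ≈ 239.64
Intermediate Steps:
a(v, N) = 15 + N
C(n) = n/8
r = 305/14 (r = ((-1*11 + (1/8)*12) + 162)/7 = ((-11 + 3/2) + 162)/7 = (-19/2 + 162)/7 = (1/7)*(305/2) = 305/14 ≈ 21.786)
r*a(0, -4) = 305*(15 - 4)/14 = (305/14)*11 = 3355/14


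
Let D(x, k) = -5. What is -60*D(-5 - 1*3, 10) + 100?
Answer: 400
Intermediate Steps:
-60*D(-5 - 1*3, 10) + 100 = -60*(-5) + 100 = 300 + 100 = 400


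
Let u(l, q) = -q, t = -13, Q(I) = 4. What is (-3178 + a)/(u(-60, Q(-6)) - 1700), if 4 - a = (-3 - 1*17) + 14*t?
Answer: 743/426 ≈ 1.7441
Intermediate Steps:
a = 206 (a = 4 - ((-3 - 1*17) + 14*(-13)) = 4 - ((-3 - 17) - 182) = 4 - (-20 - 182) = 4 - 1*(-202) = 4 + 202 = 206)
(-3178 + a)/(u(-60, Q(-6)) - 1700) = (-3178 + 206)/(-1*4 - 1700) = -2972/(-4 - 1700) = -2972/(-1704) = -2972*(-1/1704) = 743/426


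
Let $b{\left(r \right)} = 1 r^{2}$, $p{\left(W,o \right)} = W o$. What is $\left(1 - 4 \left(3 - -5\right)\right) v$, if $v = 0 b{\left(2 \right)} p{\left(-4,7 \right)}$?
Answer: $0$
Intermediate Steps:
$b{\left(r \right)} = r^{2}$
$v = 0$ ($v = 0 \cdot 2^{2} \left(\left(-4\right) 7\right) = 0 \cdot 4 \left(-28\right) = 0 \left(-28\right) = 0$)
$\left(1 - 4 \left(3 - -5\right)\right) v = \left(1 - 4 \left(3 - -5\right)\right) 0 = \left(1 - 4 \left(3 + 5\right)\right) 0 = \left(1 - 32\right) 0 = \left(-31\right) 0 = 0$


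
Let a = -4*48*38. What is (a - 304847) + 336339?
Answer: 24196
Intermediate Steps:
a = -7296 (a = -192*38 = -7296)
(a - 304847) + 336339 = (-7296 - 304847) + 336339 = -312143 + 336339 = 24196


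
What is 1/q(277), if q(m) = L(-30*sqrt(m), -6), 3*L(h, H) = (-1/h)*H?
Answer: -15*sqrt(277) ≈ -249.65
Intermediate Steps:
L(h, H) = -H/(3*h) (L(h, H) = ((-1/h)*H)/3 = (-H/h)/3 = -H/(3*h))
q(m) = -1/(15*sqrt(m)) (q(m) = -1/3*(-6)/(-30*sqrt(m)) = -1/3*(-6)*(-1/(30*sqrt(m))) = -1/(15*sqrt(m)))
1/q(277) = 1/(-sqrt(277)/4155) = -15*sqrt(277)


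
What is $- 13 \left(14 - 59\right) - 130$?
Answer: $455$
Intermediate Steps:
$- 13 \left(14 - 59\right) - 130 = \left(-13\right) \left(-45\right) - 130 = 585 - 130 = 455$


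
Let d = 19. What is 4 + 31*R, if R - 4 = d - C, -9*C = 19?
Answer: 7042/9 ≈ 782.44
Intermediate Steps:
C = -19/9 (C = -1/9*19 = -19/9 ≈ -2.1111)
R = 226/9 (R = 4 + (19 - 1*(-19/9)) = 4 + (19 + 19/9) = 4 + 190/9 = 226/9 ≈ 25.111)
4 + 31*R = 4 + 31*(226/9) = 4 + 7006/9 = 7042/9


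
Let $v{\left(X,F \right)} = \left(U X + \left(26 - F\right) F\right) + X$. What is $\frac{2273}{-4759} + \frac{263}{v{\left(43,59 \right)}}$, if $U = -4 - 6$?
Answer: $- \frac{6556799}{11107506} \approx -0.5903$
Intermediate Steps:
$U = -10$ ($U = -4 - 6 = -10$)
$v{\left(X,F \right)} = - 9 X + F \left(26 - F\right)$ ($v{\left(X,F \right)} = \left(- 10 X + \left(26 - F\right) F\right) + X = \left(- 10 X + F \left(26 - F\right)\right) + X = - 9 X + F \left(26 - F\right)$)
$\frac{2273}{-4759} + \frac{263}{v{\left(43,59 \right)}} = \frac{2273}{-4759} + \frac{263}{- 59^{2} - 387 + 26 \cdot 59} = 2273 \left(- \frac{1}{4759}\right) + \frac{263}{\left(-1\right) 3481 - 387 + 1534} = - \frac{2273}{4759} + \frac{263}{-3481 - 387 + 1534} = - \frac{2273}{4759} + \frac{263}{-2334} = - \frac{2273}{4759} + 263 \left(- \frac{1}{2334}\right) = - \frac{2273}{4759} - \frac{263}{2334} = - \frac{6556799}{11107506}$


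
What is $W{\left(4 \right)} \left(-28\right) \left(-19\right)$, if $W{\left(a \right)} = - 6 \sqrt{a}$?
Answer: $-6384$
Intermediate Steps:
$W{\left(4 \right)} \left(-28\right) \left(-19\right) = - 6 \sqrt{4} \left(-28\right) \left(-19\right) = \left(-6\right) 2 \left(-28\right) \left(-19\right) = \left(-12\right) \left(-28\right) \left(-19\right) = 336 \left(-19\right) = -6384$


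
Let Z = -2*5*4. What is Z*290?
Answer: -11600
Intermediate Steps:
Z = -40 (Z = -10*4 = -40)
Z*290 = -40*290 = -11600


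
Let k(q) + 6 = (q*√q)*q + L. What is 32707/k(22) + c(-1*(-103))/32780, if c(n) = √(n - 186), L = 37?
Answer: -1013917/5152671 + 15830188*√22/5152671 + I*√83/32780 ≈ 14.213 + 0.00027793*I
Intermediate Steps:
k(q) = 31 + q^(5/2) (k(q) = -6 + ((q*√q)*q + 37) = -6 + (q^(3/2)*q + 37) = -6 + (q^(5/2) + 37) = -6 + (37 + q^(5/2)) = 31 + q^(5/2))
c(n) = √(-186 + n)
32707/k(22) + c(-1*(-103))/32780 = 32707/(31 + 22^(5/2)) + √(-186 - 1*(-103))/32780 = 32707/(31 + 484*√22) + √(-186 + 103)*(1/32780) = 32707/(31 + 484*√22) + √(-83)*(1/32780) = 32707/(31 + 484*√22) + (I*√83)*(1/32780) = 32707/(31 + 484*√22) + I*√83/32780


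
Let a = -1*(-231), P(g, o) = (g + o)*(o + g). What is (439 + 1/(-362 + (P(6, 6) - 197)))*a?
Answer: 42084504/415 ≈ 1.0141e+5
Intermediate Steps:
P(g, o) = (g + o)² (P(g, o) = (g + o)*(g + o) = (g + o)²)
a = 231
(439 + 1/(-362 + (P(6, 6) - 197)))*a = (439 + 1/(-362 + ((6 + 6)² - 197)))*231 = (439 + 1/(-362 + (12² - 197)))*231 = (439 + 1/(-362 + (144 - 197)))*231 = (439 + 1/(-362 - 53))*231 = (439 + 1/(-415))*231 = (439 - 1/415)*231 = (182184/415)*231 = 42084504/415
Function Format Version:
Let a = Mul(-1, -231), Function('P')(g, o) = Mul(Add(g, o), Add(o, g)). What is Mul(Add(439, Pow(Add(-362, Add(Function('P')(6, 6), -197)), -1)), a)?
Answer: Rational(42084504, 415) ≈ 1.0141e+5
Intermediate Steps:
Function('P')(g, o) = Pow(Add(g, o), 2) (Function('P')(g, o) = Mul(Add(g, o), Add(g, o)) = Pow(Add(g, o), 2))
a = 231
Mul(Add(439, Pow(Add(-362, Add(Function('P')(6, 6), -197)), -1)), a) = Mul(Add(439, Pow(Add(-362, Add(Pow(Add(6, 6), 2), -197)), -1)), 231) = Mul(Add(439, Pow(Add(-362, Add(Pow(12, 2), -197)), -1)), 231) = Mul(Add(439, Pow(Add(-362, Add(144, -197)), -1)), 231) = Mul(Add(439, Pow(Add(-362, -53), -1)), 231) = Mul(Add(439, Pow(-415, -1)), 231) = Mul(Add(439, Rational(-1, 415)), 231) = Mul(Rational(182184, 415), 231) = Rational(42084504, 415)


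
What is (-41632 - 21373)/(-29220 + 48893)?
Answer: -63005/19673 ≈ -3.2026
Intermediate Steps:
(-41632 - 21373)/(-29220 + 48893) = -63005/19673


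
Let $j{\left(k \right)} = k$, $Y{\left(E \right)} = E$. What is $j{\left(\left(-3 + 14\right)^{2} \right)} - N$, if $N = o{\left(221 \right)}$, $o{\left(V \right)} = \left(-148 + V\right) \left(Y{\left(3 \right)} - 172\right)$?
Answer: $12458$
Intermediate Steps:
$o{\left(V \right)} = 25012 - 169 V$ ($o{\left(V \right)} = \left(-148 + V\right) \left(3 - 172\right) = \left(-148 + V\right) \left(-169\right) = 25012 - 169 V$)
$N = -12337$ ($N = 25012 - 37349 = -12337$)
$j{\left(\left(-3 + 14\right)^{2} \right)} - N = \left(-3 + 14\right)^{2} - -12337 = 11^{2} + 12337 = 121 + 12337 = 12458$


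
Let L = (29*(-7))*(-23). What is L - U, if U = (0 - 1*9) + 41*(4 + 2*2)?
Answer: 4350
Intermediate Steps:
L = 4669 (L = -203*(-23) = 4669)
U = 319 (U = (0 - 9) + 41*(4 + 4) = -9 + 41*8 = -9 + 328 = 319)
L - U = 4669 - 1*319 = 4669 - 319 = 4350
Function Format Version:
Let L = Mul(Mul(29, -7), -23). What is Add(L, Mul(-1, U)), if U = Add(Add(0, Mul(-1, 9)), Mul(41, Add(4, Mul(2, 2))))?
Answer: 4350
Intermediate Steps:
L = 4669 (L = Mul(-203, -23) = 4669)
U = 319 (U = Add(Add(0, -9), Mul(41, Add(4, 4))) = Add(-9, Mul(41, 8)) = Add(-9, 328) = 319)
Add(L, Mul(-1, U)) = Add(4669, Mul(-1, 319)) = Add(4669, -319) = 4350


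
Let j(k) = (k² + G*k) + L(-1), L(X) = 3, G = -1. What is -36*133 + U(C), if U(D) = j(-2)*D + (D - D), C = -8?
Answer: -4860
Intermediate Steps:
j(k) = 3 + k² - k (j(k) = (k² - k) + 3 = 3 + k² - k)
U(D) = 9*D (U(D) = (3 + (-2)² - 1*(-2))*D + (D - D) = (3 + 4 + 2)*D + 0 = 9*D + 0 = 9*D)
-36*133 + U(C) = -36*133 + 9*(-8) = -4788 - 72 = -4860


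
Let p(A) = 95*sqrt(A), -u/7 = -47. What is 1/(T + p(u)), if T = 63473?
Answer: 63473/4025852504 - 95*sqrt(329)/4025852504 ≈ 1.5338e-5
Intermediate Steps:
u = 329 (u = -7*(-47) = 329)
1/(T + p(u)) = 1/(63473 + 95*sqrt(329))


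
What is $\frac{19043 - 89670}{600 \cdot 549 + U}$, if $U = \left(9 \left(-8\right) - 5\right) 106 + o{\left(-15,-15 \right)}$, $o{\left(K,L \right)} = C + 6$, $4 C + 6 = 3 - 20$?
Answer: $- \frac{282508}{1284953} \approx -0.21986$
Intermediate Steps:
$C = - \frac{23}{4}$ ($C = - \frac{3}{2} + \frac{3 - 20}{4} = - \frac{3}{2} + \frac{1}{4} \left(-17\right) = - \frac{3}{2} - \frac{17}{4} = - \frac{23}{4} \approx -5.75$)
$o{\left(K,L \right)} = \frac{1}{4}$ ($o{\left(K,L \right)} = - \frac{23}{4} + 6 = \frac{1}{4}$)
$U = - \frac{32647}{4}$ ($U = \left(9 \left(-8\right) - 5\right) 106 + \frac{1}{4} = \left(-72 - 5\right) 106 + \frac{1}{4} = \left(-77\right) 106 + \frac{1}{4} = -8162 + \frac{1}{4} = - \frac{32647}{4} \approx -8161.8$)
$\frac{19043 - 89670}{600 \cdot 549 + U} = \frac{19043 - 89670}{600 \cdot 549 - \frac{32647}{4}} = - \frac{70627}{329400 - \frac{32647}{4}} = - \frac{70627}{\frac{1284953}{4}} = \left(-70627\right) \frac{4}{1284953} = - \frac{282508}{1284953}$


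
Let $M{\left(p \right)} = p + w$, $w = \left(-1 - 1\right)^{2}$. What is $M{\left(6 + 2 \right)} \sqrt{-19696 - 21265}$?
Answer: $12 i \sqrt{40961} \approx 2428.7 i$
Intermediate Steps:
$w = 4$ ($w = \left(-2\right)^{2} = 4$)
$M{\left(p \right)} = 4 + p$ ($M{\left(p \right)} = p + 4 = 4 + p$)
$M{\left(6 + 2 \right)} \sqrt{-19696 - 21265} = \left(4 + \left(6 + 2\right)\right) \sqrt{-19696 - 21265} = \left(4 + 8\right) \sqrt{-40961} = 12 i \sqrt{40961}$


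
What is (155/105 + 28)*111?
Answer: 22903/7 ≈ 3271.9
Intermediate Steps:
(155/105 + 28)*111 = (155*(1/105) + 28)*111 = (31/21 + 28)*111 = (619/21)*111 = 22903/7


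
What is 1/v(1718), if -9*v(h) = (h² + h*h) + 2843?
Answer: -9/5905891 ≈ -1.5239e-6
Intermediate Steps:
v(h) = -2843/9 - 2*h²/9 (v(h) = -((h² + h*h) + 2843)/9 = -((h² + h²) + 2843)/9 = -(2*h² + 2843)/9 = -(2843 + 2*h²)/9 = -2843/9 - 2*h²/9)
1/v(1718) = 1/(-2843/9 - 2/9*1718²) = 1/(-2843/9 - 2/9*2951524) = 1/(-2843/9 - 5903048/9) = 1/(-5905891/9) = -9/5905891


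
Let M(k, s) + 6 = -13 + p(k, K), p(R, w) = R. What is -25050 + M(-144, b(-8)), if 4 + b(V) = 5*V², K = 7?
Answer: -25213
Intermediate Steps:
b(V) = -4 + 5*V²
M(k, s) = -19 + k (M(k, s) = -6 + (-13 + k) = -19 + k)
-25050 + M(-144, b(-8)) = -25050 + (-19 - 144) = -25050 - 163 = -25213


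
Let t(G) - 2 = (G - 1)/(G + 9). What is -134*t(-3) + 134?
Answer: -134/3 ≈ -44.667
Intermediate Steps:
t(G) = 2 + (-1 + G)/(9 + G) (t(G) = 2 + (G - 1)/(G + 9) = 2 + (-1 + G)/(9 + G))
-134*t(-3) + 134 = -134*(17 + 3*(-3))/(9 - 3) + 134 = -134*(17 - 9)/6 + 134 = -67*8/3 + 134 = -134*4/3 + 134 = -536/3 + 134 = -134/3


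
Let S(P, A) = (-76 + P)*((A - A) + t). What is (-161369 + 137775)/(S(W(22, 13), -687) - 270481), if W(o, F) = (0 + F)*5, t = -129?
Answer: 11797/134531 ≈ 0.087690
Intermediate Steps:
W(o, F) = 5*F (W(o, F) = F*5 = 5*F)
S(P, A) = 9804 - 129*P (S(P, A) = (-76 + P)*((A - A) - 129) = (-76 + P)*(0 - 129) = (-76 + P)*(-129) = 9804 - 129*P)
(-161369 + 137775)/(S(W(22, 13), -687) - 270481) = (-161369 + 137775)/((9804 - 645*13) - 270481) = -23594/((9804 - 129*65) - 270481) = -23594/((9804 - 8385) - 270481) = -23594/(1419 - 270481) = -23594/(-269062) = -23594*(-1/269062) = 11797/134531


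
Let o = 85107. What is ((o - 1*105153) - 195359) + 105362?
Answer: -110043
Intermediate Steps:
((o - 1*105153) - 195359) + 105362 = ((85107 - 1*105153) - 195359) + 105362 = ((85107 - 105153) - 195359) + 105362 = (-20046 - 195359) + 105362 = -215405 + 105362 = -110043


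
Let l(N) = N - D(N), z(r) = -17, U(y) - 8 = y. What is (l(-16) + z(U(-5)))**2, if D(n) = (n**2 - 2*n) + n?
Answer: 93025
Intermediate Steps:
D(n) = n**2 - n
U(y) = 8 + y
l(N) = N - N*(-1 + N)
(l(-16) + z(U(-5)))**2 = (-16*(2 - 1*(-16)) - 17)**2 = (-16*(2 + 16) - 17)**2 = (-16*18 - 17)**2 = (-288 - 17)**2 = (-305)**2 = 93025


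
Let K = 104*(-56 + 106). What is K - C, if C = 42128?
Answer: -36928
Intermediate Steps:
K = 5200 (K = 104*50 = 5200)
K - C = 5200 - 1*42128 = 5200 - 42128 = -36928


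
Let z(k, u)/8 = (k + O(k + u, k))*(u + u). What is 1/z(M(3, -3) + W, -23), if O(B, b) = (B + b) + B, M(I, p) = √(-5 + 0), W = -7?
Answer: I/(736*(2*√5 + 37*I)) ≈ 3.6193e-5 + 4.3746e-6*I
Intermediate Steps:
M(I, p) = I*√5 (M(I, p) = √(-5) = I*√5)
O(B, b) = b + 2*B
z(k, u) = 16*u*(2*u + 4*k) (z(k, u) = 8*((k + (k + 2*(k + u)))*(u + u)) = 8*((k + (k + (2*k + 2*u)))*(2*u)) = 8*((k + (2*u + 3*k))*(2*u)) = 8*((2*u + 4*k)*(2*u)) = 8*(2*u*(2*u + 4*k)) = 16*u*(2*u + 4*k))
1/z(M(3, -3) + W, -23) = 1/(32*(-23)*(-23 + 2*(I*√5 - 7))) = 1/(32*(-23)*(-23 + 2*(-7 + I*√5))) = 1/(32*(-23)*(-23 + (-14 + 2*I*√5))) = 1/(32*(-23)*(-37 + 2*I*√5)) = 1/(27232 - 1472*I*√5)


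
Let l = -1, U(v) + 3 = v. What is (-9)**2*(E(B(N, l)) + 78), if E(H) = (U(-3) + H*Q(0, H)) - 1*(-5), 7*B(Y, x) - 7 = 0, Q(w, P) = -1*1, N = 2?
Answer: 6156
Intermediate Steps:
Q(w, P) = -1
U(v) = -3 + v
B(Y, x) = 1 (B(Y, x) = 1 + (1/7)*0 = 1 + 0 = 1)
E(H) = -1 - H (E(H) = ((-3 - 3) + H*(-1)) - 1*(-5) = (-6 - H) + 5 = -1 - H)
(-9)**2*(E(B(N, l)) + 78) = (-9)**2*((-1 - 1*1) + 78) = 81*((-1 - 1) + 78) = 81*(-2 + 78) = 81*76 = 6156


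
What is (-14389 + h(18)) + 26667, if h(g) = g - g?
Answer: 12278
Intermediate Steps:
h(g) = 0
(-14389 + h(18)) + 26667 = (-14389 + 0) + 26667 = -14389 + 26667 = 12278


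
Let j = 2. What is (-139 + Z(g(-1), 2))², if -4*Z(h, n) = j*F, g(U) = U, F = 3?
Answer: 78961/4 ≈ 19740.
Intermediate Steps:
Z(h, n) = -3/2
(-139 + Z(g(-1), 2))² = (-139 - 3/2)² = (-281/2)² = 78961/4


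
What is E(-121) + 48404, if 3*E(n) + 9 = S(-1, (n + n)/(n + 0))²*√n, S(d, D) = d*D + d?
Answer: 48401 + 33*I ≈ 48401.0 + 33.0*I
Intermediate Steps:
S(d, D) = d + D*d (S(d, D) = D*d + d = d + D*d)
E(n) = -3 + 3*√n (E(n) = -3 + ((-(1 + (n + n)/(n + 0)))²*√n)/3 = -3 + ((-(1 + (2*n)/n))²*√n)/3 = -3 + ((-(1 + 2))²*√n)/3 = -3 + ((-1*3)²*√n)/3 = -3 + ((-3)²*√n)/3 = -3 + (9*√n)/3 = -3 + 3*√n)
E(-121) + 48404 = (-3 + 3*√(-121)) + 48404 = (-3 + 3*(11*I)) + 48404 = (-3 + 33*I) + 48404 = 48401 + 33*I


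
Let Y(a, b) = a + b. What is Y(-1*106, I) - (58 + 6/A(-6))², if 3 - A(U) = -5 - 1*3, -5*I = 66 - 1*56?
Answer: -427804/121 ≈ -3535.6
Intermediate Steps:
I = -2 (I = -(66 - 1*56)/5 = -(66 - 56)/5 = -⅕*10 = -2)
A(U) = 11 (A(U) = 3 - (-5 - 1*3) = 3 - (-5 - 3) = 3 - 1*(-8) = 3 + 8 = 11)
Y(-1*106, I) - (58 + 6/A(-6))² = (-1*106 - 2) - (58 + 6/11)² = (-106 - 2) - (58 + 6*(1/11))² = -108 - (58 + 6/11)² = -108 - (644/11)² = -108 - 1*414736/121 = -108 - 414736/121 = -427804/121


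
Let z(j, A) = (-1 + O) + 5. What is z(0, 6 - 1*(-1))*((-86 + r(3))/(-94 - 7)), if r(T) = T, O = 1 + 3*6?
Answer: 1909/101 ≈ 18.901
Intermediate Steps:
O = 19 (O = 1 + 18 = 19)
z(j, A) = 23 (z(j, A) = (-1 + 19) + 5 = 18 + 5 = 23)
z(0, 6 - 1*(-1))*((-86 + r(3))/(-94 - 7)) = 23*((-86 + 3)/(-94 - 7)) = 23*(-83/(-101)) = 23*(-83*(-1/101)) = 23*(83/101) = 1909/101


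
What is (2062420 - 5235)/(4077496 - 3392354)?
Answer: 2057185/685142 ≈ 3.0026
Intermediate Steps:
(2062420 - 5235)/(4077496 - 3392354) = 2057185/685142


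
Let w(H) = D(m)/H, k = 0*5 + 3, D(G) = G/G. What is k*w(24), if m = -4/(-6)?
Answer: ⅛ ≈ 0.12500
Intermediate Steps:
m = ⅔ (m = -4*(-⅙) = ⅔ ≈ 0.66667)
D(G) = 1
k = 3 (k = 0 + 3 = 3)
w(H) = 1/H
k*w(24) = 3/24 = 3*(1/24) = ⅛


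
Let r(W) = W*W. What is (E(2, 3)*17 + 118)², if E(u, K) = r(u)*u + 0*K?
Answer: 64516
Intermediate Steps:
r(W) = W²
E(u, K) = u³ (E(u, K) = u²*u + 0*K = u³ + 0 = u³)
(E(2, 3)*17 + 118)² = (2³*17 + 118)² = (8*17 + 118)² = (136 + 118)² = 254² = 64516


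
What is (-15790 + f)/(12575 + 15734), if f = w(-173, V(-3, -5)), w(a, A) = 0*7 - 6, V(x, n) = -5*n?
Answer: -15796/28309 ≈ -0.55799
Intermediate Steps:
w(a, A) = -6 (w(a, A) = 0 - 6 = -6)
f = -6
(-15790 + f)/(12575 + 15734) = (-15790 - 6)/(12575 + 15734) = -15796/28309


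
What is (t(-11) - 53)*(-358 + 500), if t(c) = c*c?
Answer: 9656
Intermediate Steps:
t(c) = c**2
(t(-11) - 53)*(-358 + 500) = ((-11)**2 - 53)*(-358 + 500) = (121 - 53)*142 = 68*142 = 9656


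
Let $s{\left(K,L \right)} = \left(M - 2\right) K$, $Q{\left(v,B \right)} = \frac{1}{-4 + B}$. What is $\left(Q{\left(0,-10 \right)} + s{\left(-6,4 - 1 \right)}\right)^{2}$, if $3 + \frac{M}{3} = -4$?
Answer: $\frac{3728761}{196} \approx 19024.0$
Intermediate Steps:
$M = -21$ ($M = -9 + 3 \left(-4\right) = -9 - 12 = -21$)
$s{\left(K,L \right)} = - 23 K$ ($s{\left(K,L \right)} = \left(-21 - 2\right) K = - 23 K$)
$\left(Q{\left(0,-10 \right)} + s{\left(-6,4 - 1 \right)}\right)^{2} = \left(\frac{1}{-4 - 10} - -138\right)^{2} = \left(\frac{1}{-14} + 138\right)^{2} = \left(- \frac{1}{14} + 138\right)^{2} = \left(\frac{1931}{14}\right)^{2} = \frac{3728761}{196}$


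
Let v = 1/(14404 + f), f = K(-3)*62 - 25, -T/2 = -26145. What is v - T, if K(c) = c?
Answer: -742151969/14193 ≈ -52290.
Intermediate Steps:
T = 52290 (T = -2*(-26145) = 52290)
f = -211 (f = -3*62 - 25 = -186 - 25 = -211)
v = 1/14193 (v = 1/(14404 - 211) = 1/14193 ≈ 7.0457e-5)
v - T = 1/14193 - 1*52290 = 1/14193 - 52290 = -742151969/14193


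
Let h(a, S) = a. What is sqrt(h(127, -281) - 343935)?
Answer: 16*I*sqrt(1343) ≈ 586.35*I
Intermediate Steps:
sqrt(h(127, -281) - 343935) = sqrt(127 - 343935) = sqrt(-343808) = 16*I*sqrt(1343)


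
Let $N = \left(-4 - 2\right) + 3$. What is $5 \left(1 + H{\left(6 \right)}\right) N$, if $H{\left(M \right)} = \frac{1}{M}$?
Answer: $- \frac{35}{2} \approx -17.5$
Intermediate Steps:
$N = -3$ ($N = -6 + 3 = -3$)
$5 \left(1 + H{\left(6 \right)}\right) N = 5 \left(1 + \frac{1}{6}\right) \left(-3\right) = 5 \cdot \frac{7}{6} \left(-3\right) = \frac{35}{6} \left(-3\right) = - \frac{35}{2}$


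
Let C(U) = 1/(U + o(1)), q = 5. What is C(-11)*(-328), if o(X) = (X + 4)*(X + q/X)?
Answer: -328/19 ≈ -17.263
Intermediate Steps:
o(X) = (4 + X)*(X + 5/X) (o(X) = (X + 4)*(X + 5/X) = (4 + X)*(X + 5/X))
C(U) = 1/(30 + U) (C(U) = 1/(U + (5 + 1**2 + 4*1 + 20/1)) = 1/(U + (5 + 1 + 4 + 20*1)) = 1/(U + (5 + 1 + 4 + 20)) = 1/(U + 30) = 1/(30 + U))
C(-11)*(-328) = -328/(30 - 11) = -328/19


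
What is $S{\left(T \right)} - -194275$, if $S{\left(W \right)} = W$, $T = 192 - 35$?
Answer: $194432$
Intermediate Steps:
$T = 157$ ($T = 192 - 35 = 157$)
$S{\left(T \right)} - -194275 = 157 - -194275 = 157 + 194275 = 194432$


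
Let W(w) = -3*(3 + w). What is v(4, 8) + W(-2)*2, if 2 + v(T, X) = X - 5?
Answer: -5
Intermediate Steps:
v(T, X) = -7 + X (v(T, X) = -2 + (X - 5) = -2 + (-5 + X) = -7 + X)
W(w) = -9 - 3*w
v(4, 8) + W(-2)*2 = (-7 + 8) + (-9 - 3*(-2))*2 = 1 + (-9 + 6)*2 = 1 - 3*2 = 1 - 6 = -5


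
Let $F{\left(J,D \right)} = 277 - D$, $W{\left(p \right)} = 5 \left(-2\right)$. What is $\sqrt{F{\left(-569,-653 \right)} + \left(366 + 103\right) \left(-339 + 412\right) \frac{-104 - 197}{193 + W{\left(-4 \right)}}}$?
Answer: $\frac{i \sqrt{1854731901}}{183} \approx 235.34 i$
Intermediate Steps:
$W{\left(p \right)} = -10$
$\sqrt{F{\left(-569,-653 \right)} + \left(366 + 103\right) \left(-339 + 412\right) \frac{-104 - 197}{193 + W{\left(-4 \right)}}} = \sqrt{\left(277 - -653\right) + \left(366 + 103\right) \left(-339 + 412\right) \frac{-104 - 197}{193 - 10}} = \sqrt{\left(277 + 653\right) + 469 \cdot 73 \left(- \frac{301}{183}\right)} = \sqrt{930 + 34237 \left(\left(-301\right) \frac{1}{183}\right)} = \sqrt{930 + 34237 \left(- \frac{301}{183}\right)} = \sqrt{930 - \frac{10305337}{183}} = \sqrt{- \frac{10135147}{183}} = \frac{i \sqrt{1854731901}}{183}$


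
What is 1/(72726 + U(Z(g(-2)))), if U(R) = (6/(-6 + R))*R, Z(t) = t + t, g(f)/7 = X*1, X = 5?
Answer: 16/1163721 ≈ 1.3749e-5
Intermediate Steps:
g(f) = 35 (g(f) = 7*(5*1) = 7*5 = 35)
Z(t) = 2*t
U(R) = 6*R/(-6 + R)
1/(72726 + U(Z(g(-2)))) = 1/(72726 + 6*(2*35)/(-6 + 2*35)) = 1/(72726 + 6*70/(-6 + 70)) = 1/(72726 + 6*70/64) = 1/(72726 + 6*70*(1/64)) = 1/(72726 + 105/16) = 1/(1163721/16) = 16/1163721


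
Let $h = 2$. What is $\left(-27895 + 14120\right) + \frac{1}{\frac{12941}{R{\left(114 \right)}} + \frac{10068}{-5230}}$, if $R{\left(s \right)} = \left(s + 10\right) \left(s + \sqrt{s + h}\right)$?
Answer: $- \frac{3712845068861935315}{269515343293637} + \frac{4389276098360 \sqrt{29}}{269515343293637} \approx -13776.0$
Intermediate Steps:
$R{\left(s \right)} = \left(10 + s\right) \left(s + \sqrt{2 + s}\right)$ ($R{\left(s \right)} = \left(s + 10\right) \left(s + \sqrt{s + 2}\right) = \left(10 + s\right) \left(s + \sqrt{2 + s}\right)$)
$\left(-27895 + 14120\right) + \frac{1}{\frac{12941}{R{\left(114 \right)}} + \frac{10068}{-5230}} = \left(-27895 + 14120\right) + \frac{1}{\frac{12941}{114^{2} + 10 \cdot 114 + 10 \sqrt{2 + 114} + 114 \sqrt{2 + 114}} + \frac{10068}{-5230}} = -13775 + \frac{1}{\frac{12941}{12996 + 1140 + 10 \sqrt{116} + 114 \sqrt{116}} + 10068 \left(- \frac{1}{5230}\right)} = -13775 + \frac{1}{\frac{12941}{12996 + 1140 + 10 \cdot 2 \sqrt{29} + 114 \cdot 2 \sqrt{29}} - \frac{5034}{2615}} = -13775 + \frac{1}{\frac{12941}{12996 + 1140 + 20 \sqrt{29} + 228 \sqrt{29}} - \frac{5034}{2615}} = -13775 + \frac{1}{\frac{12941}{14136 + 248 \sqrt{29}} - \frac{5034}{2615}} = -13775 + \frac{1}{- \frac{5034}{2615} + \frac{12941}{14136 + 248 \sqrt{29}}}$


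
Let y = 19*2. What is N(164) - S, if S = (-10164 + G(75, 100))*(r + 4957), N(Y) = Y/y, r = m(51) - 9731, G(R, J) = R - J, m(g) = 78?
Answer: -909103254/19 ≈ -4.7848e+7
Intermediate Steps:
y = 38
r = -9653 (r = 78 - 9731 = -9653)
N(Y) = Y/38
S = 47847544 (S = (-10164 + (75 - 1*100))*(-9653 + 4957) = (-10164 + (75 - 100))*(-4696) = (-10164 - 25)*(-4696) = -10189*(-4696) = 47847544)
N(164) - S = (1/38)*164 - 1*47847544 = 82/19 - 47847544 = -909103254/19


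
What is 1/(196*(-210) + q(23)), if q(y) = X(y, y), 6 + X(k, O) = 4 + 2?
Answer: -1/41160 ≈ -2.4295e-5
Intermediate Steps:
X(k, O) = 0 (X(k, O) = -6 + (4 + 2) = -6 + 6 = 0)
q(y) = 0
1/(196*(-210) + q(23)) = 1/(196*(-210) + 0) = 1/(-41160 + 0) = 1/(-41160) = -1/41160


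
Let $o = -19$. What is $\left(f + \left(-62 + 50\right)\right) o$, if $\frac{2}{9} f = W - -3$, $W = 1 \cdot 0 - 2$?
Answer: $\frac{285}{2} \approx 142.5$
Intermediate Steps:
$W = -2$ ($W = 0 - 2 = -2$)
$f = \frac{9}{2}$ ($f = \frac{9 \left(-2 - -3\right)}{2} = \frac{9 \left(-2 + 3\right)}{2} = \frac{9}{2} \cdot 1 = \frac{9}{2} \approx 4.5$)
$\left(f + \left(-62 + 50\right)\right) o = \left(\frac{9}{2} + \left(-62 + 50\right)\right) \left(-19\right) = \left(\frac{9}{2} - 12\right) \left(-19\right) = \left(- \frac{15}{2}\right) \left(-19\right) = \frac{285}{2}$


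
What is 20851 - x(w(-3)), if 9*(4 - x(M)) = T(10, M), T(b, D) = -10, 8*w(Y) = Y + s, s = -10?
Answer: 187613/9 ≈ 20846.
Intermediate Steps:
w(Y) = -5/4 + Y/8 (w(Y) = (Y - 10)/8 = (-10 + Y)/8 = -5/4 + Y/8)
x(M) = 46/9 (x(M) = 4 - ⅑*(-10) = 4 + 10/9 = 46/9)
20851 - x(w(-3)) = 20851 - 1*46/9 = 20851 - 46/9 = 187613/9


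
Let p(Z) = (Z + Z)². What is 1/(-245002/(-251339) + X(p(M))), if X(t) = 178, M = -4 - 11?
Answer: 251339/44983344 ≈ 0.0055874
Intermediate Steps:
M = -15
p(Z) = 4*Z² (p(Z) = (2*Z)² = 4*Z²)
1/(-245002/(-251339) + X(p(M))) = 1/(-245002/(-251339) + 178) = 1/(-245002*(-1/251339) + 178) = 1/(245002/251339 + 178) = 1/(44983344/251339) = 251339/44983344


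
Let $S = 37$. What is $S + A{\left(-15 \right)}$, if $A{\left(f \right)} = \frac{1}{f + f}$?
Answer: $\frac{1109}{30} \approx 36.967$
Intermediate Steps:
$A{\left(f \right)} = \frac{1}{2 f}$
$S + A{\left(-15 \right)} = 37 + \frac{1}{2 \left(-15\right)} = 37 + \frac{1}{2} \left(- \frac{1}{15}\right) = 37 - \frac{1}{30} = \frac{1109}{30}$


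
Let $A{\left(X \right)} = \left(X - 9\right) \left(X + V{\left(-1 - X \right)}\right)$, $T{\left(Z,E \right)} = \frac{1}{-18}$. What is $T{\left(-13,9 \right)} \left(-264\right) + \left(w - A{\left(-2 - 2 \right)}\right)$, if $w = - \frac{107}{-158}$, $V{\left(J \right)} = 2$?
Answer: $- \frac{5051}{474} \approx -10.656$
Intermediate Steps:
$T{\left(Z,E \right)} = - \frac{1}{18}$
$w = \frac{107}{158}$ ($w = \left(-107\right) \left(- \frac{1}{158}\right) = \frac{107}{158} \approx 0.67722$)
$A{\left(X \right)} = \left(-9 + X\right) \left(2 + X\right)$ ($A{\left(X \right)} = \left(X - 9\right) \left(X + 2\right) = \left(-9 + X\right) \left(2 + X\right)$)
$T{\left(-13,9 \right)} \left(-264\right) + \left(w - A{\left(-2 - 2 \right)}\right) = \left(- \frac{1}{18}\right) \left(-264\right) - \left(- \frac{2951}{158} + \left(-2 - 2\right)^{2} - 7 \left(-2 - 2\right)\right) = \frac{44}{3} + \left(\frac{107}{158} - \left(-18 + \left(-4\right)^{2} - -28\right)\right) = \frac{44}{3} + \left(\frac{107}{158} - \left(-18 + 16 + 28\right)\right) = \frac{44}{3} + \left(\frac{107}{158} - 26\right) = \frac{44}{3} - \frac{4001}{158} = - \frac{5051}{474}$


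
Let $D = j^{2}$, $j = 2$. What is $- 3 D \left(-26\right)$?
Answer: $312$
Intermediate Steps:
$D = 4$ ($D = 2^{2} = 4$)
$- 3 D \left(-26\right) = \left(-3\right) 4 \left(-26\right) = \left(-12\right) \left(-26\right) = 312$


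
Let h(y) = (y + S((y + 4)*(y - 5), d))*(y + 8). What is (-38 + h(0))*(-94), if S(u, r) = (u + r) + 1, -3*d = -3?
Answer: 17108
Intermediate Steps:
d = 1 (d = -⅓*(-3) = 1)
S(u, r) = 1 + r + u (S(u, r) = (r + u) + 1 = 1 + r + u)
h(y) = (8 + y)*(2 + y + (-5 + y)*(4 + y)) (h(y) = (y + (1 + 1 + (y + 4)*(y - 5)))*(y + 8) = (y + (1 + 1 + (4 + y)*(-5 + y)))*(8 + y) = (y + (1 + 1 + (-5 + y)*(4 + y)))*(8 + y) = (y + (2 + (-5 + y)*(4 + y)))*(8 + y) = (2 + y + (-5 + y)*(4 + y))*(8 + y) = (8 + y)*(2 + y + (-5 + y)*(4 + y)))
(-38 + h(0))*(-94) = (-38 + (-144 + 0³ - 18*0 + 8*0²))*(-94) = (-38 + (-144 + 0 + 0 + 8*0))*(-94) = (-38 + (-144 + 0 + 0 + 0))*(-94) = (-38 - 144)*(-94) = -182*(-94) = 17108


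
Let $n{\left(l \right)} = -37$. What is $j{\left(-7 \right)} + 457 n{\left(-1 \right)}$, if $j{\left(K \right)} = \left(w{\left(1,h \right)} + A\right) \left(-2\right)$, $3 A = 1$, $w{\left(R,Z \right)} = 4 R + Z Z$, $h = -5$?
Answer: $- \frac{50903}{3} \approx -16968.0$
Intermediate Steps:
$w{\left(R,Z \right)} = Z^{2} + 4 R$ ($w{\left(R,Z \right)} = 4 R + Z^{2} = Z^{2} + 4 R$)
$A = \frac{1}{3}$ ($A = \frac{1}{3} \cdot 1 = \frac{1}{3} \approx 0.33333$)
$j{\left(K \right)} = - \frac{176}{3}$ ($j{\left(K \right)} = \left(\left(\left(-5\right)^{2} + 4 \cdot 1\right) + \frac{1}{3}\right) \left(-2\right) = \left(\left(25 + 4\right) + \frac{1}{3}\right) \left(-2\right) = \left(29 + \frac{1}{3}\right) \left(-2\right) = \frac{88}{3} \left(-2\right) = - \frac{176}{3}$)
$j{\left(-7 \right)} + 457 n{\left(-1 \right)} = - \frac{176}{3} + 457 \left(-37\right) = - \frac{176}{3} - 16909 = - \frac{50903}{3}$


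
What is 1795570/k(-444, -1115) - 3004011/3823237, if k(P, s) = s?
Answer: -1373647826471/852581851 ≈ -1611.2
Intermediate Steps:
1795570/k(-444, -1115) - 3004011/3823237 = 1795570/(-1115) - 3004011/3823237 = 1795570*(-1/1115) - 3004011*1/3823237 = -359114/223 - 3004011/3823237 = -1373647826471/852581851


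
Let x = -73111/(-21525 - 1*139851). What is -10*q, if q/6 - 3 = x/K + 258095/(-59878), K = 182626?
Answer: 5780888313984695/73528820218672 ≈ 78.621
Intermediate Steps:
x = 73111/161376 (x = -73111/(-21525 - 139851) = -73111/(-161376) = -73111*(-1/161376) = 73111/161376 ≈ 0.45305)
q = -1156177662796939/147057640437344 (q = 18 + 6*((73111/161376)/182626 + 258095/(-59878)) = 18 + 6*((73111/161376)*(1/182626) + 258095*(-1/59878)) = 18 + 6*(73111/29471453376 - 258095/59878) = 18 + 6*(-3803215190669131/882345842624064) = 18 - 3803215190669131/147057640437344 = -1156177662796939/147057640437344 ≈ -7.8621)
-10*q = -10*(-1156177662796939/147057640437344) = 5780888313984695/73528820218672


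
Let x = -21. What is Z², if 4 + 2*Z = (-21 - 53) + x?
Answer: 9801/4 ≈ 2450.3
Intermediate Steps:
Z = -99/2 (Z = -2 + ((-21 - 53) - 21)/2 = -2 + (-74 - 21)/2 = -2 + (½)*(-95) = -2 - 95/2 = -99/2 ≈ -49.500)
Z² = (-99/2)² = 9801/4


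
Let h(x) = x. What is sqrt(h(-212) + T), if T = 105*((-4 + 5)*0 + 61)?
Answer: sqrt(6193) ≈ 78.696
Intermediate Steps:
T = 6405 (T = 105*(1*0 + 61) = 105*(0 + 61) = 105*61 = 6405)
sqrt(h(-212) + T) = sqrt(-212 + 6405) = sqrt(6193)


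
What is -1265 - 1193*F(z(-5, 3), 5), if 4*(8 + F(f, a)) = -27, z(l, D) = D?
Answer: 65327/4 ≈ 16332.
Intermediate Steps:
F(f, a) = -59/4 (F(f, a) = -8 + (¼)*(-27) = -8 - 27/4 = -59/4)
-1265 - 1193*F(z(-5, 3), 5) = -1265 - 1193*(-59/4) = -1265 + 70387/4 = 65327/4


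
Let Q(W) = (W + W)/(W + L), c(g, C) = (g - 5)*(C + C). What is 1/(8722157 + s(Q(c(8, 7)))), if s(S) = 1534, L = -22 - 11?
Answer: 1/8723691 ≈ 1.1463e-7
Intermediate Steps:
L = -33
c(g, C) = 2*C*(-5 + g) (c(g, C) = (-5 + g)*(2*C) = 2*C*(-5 + g))
Q(W) = 2*W/(-33 + W) (Q(W) = (W + W)/(W - 33) = (2*W)/(-33 + W) = 2*W/(-33 + W))
1/(8722157 + s(Q(c(8, 7)))) = 1/(8722157 + 1534) = 1/8723691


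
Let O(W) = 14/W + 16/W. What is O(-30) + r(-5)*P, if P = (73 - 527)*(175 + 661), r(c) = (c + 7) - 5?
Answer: 1138631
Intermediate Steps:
O(W) = 30/W
r(c) = 2 + c (r(c) = (7 + c) - 5 = 2 + c)
P = -379544 (P = -454*836 = -379544)
O(-30) + r(-5)*P = 30/(-30) + (2 - 5)*(-379544) = 30*(-1/30) - 3*(-379544) = -1 + 1138632 = 1138631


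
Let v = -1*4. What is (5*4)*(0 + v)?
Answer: -80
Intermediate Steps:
v = -4
(5*4)*(0 + v) = (5*4)*(0 - 4) = 20*(-4) = -80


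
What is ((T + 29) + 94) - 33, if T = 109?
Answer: 199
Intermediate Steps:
((T + 29) + 94) - 33 = ((109 + 29) + 94) - 33 = (138 + 94) - 33 = 232 - 33 = 199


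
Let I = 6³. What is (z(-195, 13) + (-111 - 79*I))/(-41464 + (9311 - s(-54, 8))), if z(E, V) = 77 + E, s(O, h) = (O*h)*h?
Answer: 17293/28697 ≈ 0.60261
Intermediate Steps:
I = 216
s(O, h) = O*h²
(z(-195, 13) + (-111 - 79*I))/(-41464 + (9311 - s(-54, 8))) = ((77 - 195) + (-111 - 79*216))/(-41464 + (9311 - (-54)*8²)) = (-118 + (-111 - 17064))/(-41464 + (9311 - (-54)*64)) = (-118 - 17175)/(-41464 + (9311 - 1*(-3456))) = -17293/(-41464 + (9311 + 3456)) = -17293/(-41464 + 12767) = -17293/(-28697) = -17293*(-1/28697) = 17293/28697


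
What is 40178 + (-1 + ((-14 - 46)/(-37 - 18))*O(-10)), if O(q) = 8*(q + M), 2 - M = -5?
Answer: 441659/11 ≈ 40151.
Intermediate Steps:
M = 7 (M = 2 - 1*(-5) = 2 + 5 = 7)
O(q) = 56 + 8*q (O(q) = 8*(q + 7) = 8*(7 + q) = 56 + 8*q)
40178 + (-1 + ((-14 - 46)/(-37 - 18))*O(-10)) = 40178 + (-1 + ((-14 - 46)/(-37 - 18))*(56 + 8*(-10))) = 40178 + (-1 + (-60/(-55))*(56 - 80)) = 40178 + (-1 - 60*(-1/55)*(-24)) = 40178 + (-1 + (12/11)*(-24)) = 40178 + (-1 - 288/11) = 40178 - 299/11 = 441659/11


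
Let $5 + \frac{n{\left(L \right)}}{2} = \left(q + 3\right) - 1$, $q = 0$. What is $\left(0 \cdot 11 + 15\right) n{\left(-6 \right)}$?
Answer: $-90$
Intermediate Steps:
$n{\left(L \right)} = -6$ ($n{\left(L \right)} = -10 + 2 \left(\left(0 + 3\right) - 1\right) = -10 + 2 \left(3 - 1\right) = -10 + 2 \cdot 2 = -10 + 4 = -6$)
$\left(0 \cdot 11 + 15\right) n{\left(-6 \right)} = \left(0 \cdot 11 + 15\right) \left(-6\right) = \left(0 + 15\right) \left(-6\right) = 15 \left(-6\right) = -90$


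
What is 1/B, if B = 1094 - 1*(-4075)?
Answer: 1/5169 ≈ 0.00019346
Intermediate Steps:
B = 5169 (B = 1094 + 4075 = 5169)
1/B = 1/5169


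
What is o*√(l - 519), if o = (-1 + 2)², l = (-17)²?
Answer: I*√230 ≈ 15.166*I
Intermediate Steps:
l = 289
o = 1 (o = 1² = 1)
o*√(l - 519) = 1*√(289 - 519) = 1*√(-230) = 1*(I*√230) = I*√230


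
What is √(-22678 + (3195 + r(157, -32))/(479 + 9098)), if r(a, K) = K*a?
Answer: 3*I*√231113265355/9577 ≈ 150.59*I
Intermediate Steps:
√(-22678 + (3195 + r(157, -32))/(479 + 9098)) = √(-22678 + (3195 - 32*157)/(479 + 9098)) = √(-22678 + (3195 - 5024)/9577) = √(-22678 - 1829*1/9577) = √(-22678 - 1829/9577) = √(-217189035/9577) = 3*I*√231113265355/9577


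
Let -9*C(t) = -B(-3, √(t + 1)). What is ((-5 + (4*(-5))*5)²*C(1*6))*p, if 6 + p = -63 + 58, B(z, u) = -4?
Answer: 53900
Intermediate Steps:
p = -11 (p = -6 + (-63 + 58) = -6 - 5 = -11)
C(t) = -4/9 (C(t) = -(-1)*(-4)/9 = -⅑*4 = -4/9)
((-5 + (4*(-5))*5)²*C(1*6))*p = ((-5 + (4*(-5))*5)²*(-4/9))*(-11) = ((-5 - 20*5)²*(-4/9))*(-11) = ((-5 - 100)²*(-4/9))*(-11) = ((-105)²*(-4/9))*(-11) = (11025*(-4/9))*(-11) = -4900*(-11) = 53900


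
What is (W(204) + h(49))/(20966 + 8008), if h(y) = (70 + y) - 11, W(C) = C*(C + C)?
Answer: 13890/4829 ≈ 2.8764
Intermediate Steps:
W(C) = 2*C² (W(C) = C*(2*C) = 2*C²)
h(y) = 59 + y
(W(204) + h(49))/(20966 + 8008) = (2*204² + (59 + 49))/(20966 + 8008) = (2*41616 + 108)/28974 = (83232 + 108)*(1/28974) = 83340*(1/28974) = 13890/4829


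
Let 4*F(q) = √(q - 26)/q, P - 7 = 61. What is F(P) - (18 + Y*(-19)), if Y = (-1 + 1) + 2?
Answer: 20 + √42/272 ≈ 20.024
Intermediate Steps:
Y = 2 (Y = 0 + 2 = 2)
P = 68 (P = 7 + 61 = 68)
F(q) = √(-26 + q)/(4*q) (F(q) = (√(q - 26)/q)/4 = (√(-26 + q)/q)/4 = √(-26 + q)/(4*q))
F(P) - (18 + Y*(-19)) = (¼)*√(-26 + 68)/68 - (18 + 2*(-19)) = (¼)*(1/68)*√42 - (18 - 38) = √42/272 - 1*(-20) = √42/272 + 20 = 20 + √42/272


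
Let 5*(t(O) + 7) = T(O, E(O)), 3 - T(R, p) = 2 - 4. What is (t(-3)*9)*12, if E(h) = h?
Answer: -648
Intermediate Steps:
T(R, p) = 5 (T(R, p) = 3 - (2 - 4) = 3 - 1*(-2) = 3 + 2 = 5)
t(O) = -6 (t(O) = -7 + (⅕)*5 = -7 + 1 = -6)
(t(-3)*9)*12 = -6*9*12 = -54*12 = -648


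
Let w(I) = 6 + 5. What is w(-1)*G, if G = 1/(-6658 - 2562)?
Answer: -11/9220 ≈ -0.0011931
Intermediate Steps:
w(I) = 11
G = -1/9220 (G = 1/(-9220) = -1/9220 ≈ -0.00010846)
w(-1)*G = 11*(-1/9220) = -11/9220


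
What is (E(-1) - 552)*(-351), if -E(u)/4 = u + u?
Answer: 190944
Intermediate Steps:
E(u) = -8*u (E(u) = -4*(u + u) = -8*u)
(E(-1) - 552)*(-351) = (-8*(-1) - 552)*(-351) = (8 - 552)*(-351) = -544*(-351) = 190944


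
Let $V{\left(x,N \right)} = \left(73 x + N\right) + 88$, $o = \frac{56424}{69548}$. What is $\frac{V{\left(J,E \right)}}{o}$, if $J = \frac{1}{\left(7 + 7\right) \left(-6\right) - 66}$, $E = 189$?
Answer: $\frac{721160599}{2115900} \approx 340.83$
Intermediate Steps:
$o = \frac{14106}{17387}$ ($o = 56424 \cdot \frac{1}{69548} = \frac{14106}{17387} \approx 0.8113$)
$J = - \frac{1}{150}$ ($J = \frac{1}{14 \left(-6\right) - 66} = \frac{1}{-84 - 66} = \frac{1}{-150} = - \frac{1}{150} \approx -0.0066667$)
$V{\left(x,N \right)} = 88 + N + 73 x$ ($V{\left(x,N \right)} = \left(N + 73 x\right) + 88 = 88 + N + 73 x$)
$\frac{V{\left(J,E \right)}}{o} = \frac{88 + 189 + 73 \left(- \frac{1}{150}\right)}{\frac{14106}{17387}} = \left(88 + 189 - \frac{73}{150}\right) \frac{17387}{14106} = \frac{41477}{150} \cdot \frac{17387}{14106} = \frac{721160599}{2115900}$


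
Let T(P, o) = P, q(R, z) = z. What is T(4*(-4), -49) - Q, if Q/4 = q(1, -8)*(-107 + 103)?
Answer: -144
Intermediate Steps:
Q = 128 (Q = 4*(-8*(-107 + 103)) = 4*(-8*(-4)) = 4*32 = 128)
T(4*(-4), -49) - Q = 4*(-4) - 1*128 = -16 - 128 = -144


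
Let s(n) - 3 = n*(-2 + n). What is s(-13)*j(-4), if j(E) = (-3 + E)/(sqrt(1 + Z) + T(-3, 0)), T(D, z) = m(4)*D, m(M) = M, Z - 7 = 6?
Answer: 8316/65 + 693*sqrt(14)/65 ≈ 167.83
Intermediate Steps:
Z = 13 (Z = 7 + 6 = 13)
T(D, z) = 4*D
s(n) = 3 + n*(-2 + n)
j(E) = (-3 + E)/(-12 + sqrt(14)) (j(E) = (-3 + E)/(sqrt(1 + 13) + 4*(-3)) = (-3 + E)/(sqrt(14) - 12) = (-3 + E)/(-12 + sqrt(14)))
s(-13)*j(-4) = (3 + (-13)**2 - 2*(-13))*(-(-3 - 4)/(12 - sqrt(14))) = (3 + 169 + 26)*(-1*(-7)/(12 - sqrt(14))) = 198*(7/(12 - sqrt(14))) = 1386/(12 - sqrt(14))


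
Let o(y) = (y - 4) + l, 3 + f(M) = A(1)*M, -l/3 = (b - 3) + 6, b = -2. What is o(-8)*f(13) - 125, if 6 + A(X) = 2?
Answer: 700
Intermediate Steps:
A(X) = -4 (A(X) = -6 + 2 = -4)
l = -3 (l = -3*((-2 - 3) + 6) = -3*(-5 + 6) = -3*1 = -3)
f(M) = -3 - 4*M
o(y) = -7 + y (o(y) = (y - 4) - 3 = (-4 + y) - 3 = -7 + y)
o(-8)*f(13) - 125 = (-7 - 8)*(-3 - 4*13) - 125 = -15*(-3 - 52) - 125 = -15*(-55) - 125 = 825 - 125 = 700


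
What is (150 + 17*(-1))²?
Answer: 17689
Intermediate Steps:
(150 + 17*(-1))² = (150 - 17)² = 133² = 17689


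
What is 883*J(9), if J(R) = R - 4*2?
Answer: 883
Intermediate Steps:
J(R) = -8 + R (J(R) = R - 8 = -8 + R)
883*J(9) = 883*(-8 + 9) = 883*1 = 883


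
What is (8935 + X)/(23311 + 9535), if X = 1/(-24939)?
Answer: 111414982/409573197 ≈ 0.27203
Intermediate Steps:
X = -1/24939 ≈ -4.0098e-5
(8935 + X)/(23311 + 9535) = (8935 - 1/24939)/(23311 + 9535) = (222829964/24939)/32846 = (222829964/24939)*(1/32846) = 111414982/409573197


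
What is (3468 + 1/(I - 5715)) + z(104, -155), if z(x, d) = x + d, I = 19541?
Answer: 47243443/13826 ≈ 3417.0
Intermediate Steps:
z(x, d) = d + x
(3468 + 1/(I - 5715)) + z(104, -155) = (3468 + 1/(19541 - 5715)) + (-155 + 104) = (3468 + 1/13826) - 51 = 47948569/13826 - 51 = 47243443/13826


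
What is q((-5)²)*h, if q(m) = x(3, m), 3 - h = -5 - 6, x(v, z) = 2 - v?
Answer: -14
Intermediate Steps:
h = 14 (h = 3 - (-5 - 6) = 3 - 1*(-11) = 3 + 11 = 14)
q(m) = -1 (q(m) = 2 - 1*3 = 2 - 3 = -1)
q((-5)²)*h = -1*14 = -14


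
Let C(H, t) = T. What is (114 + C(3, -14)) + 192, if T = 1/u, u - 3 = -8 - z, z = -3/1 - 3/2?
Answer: 304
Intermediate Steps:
z = -9/2 (z = -3*1 - 3*1/2 = -3 - 3/2 = -9/2 ≈ -4.5000)
u = -1/2 (u = 3 + (-8 - 1*(-9/2)) = 3 + (-8 + 9/2) = 3 - 7/2 = -1/2 ≈ -0.50000)
T = -2 (T = 1/(-1/2) = -2)
C(H, t) = -2
(114 + C(3, -14)) + 192 = (114 - 2) + 192 = 112 + 192 = 304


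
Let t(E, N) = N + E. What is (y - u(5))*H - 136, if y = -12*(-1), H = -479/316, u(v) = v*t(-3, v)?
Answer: -21967/158 ≈ -139.03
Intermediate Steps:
t(E, N) = E + N
u(v) = v*(-3 + v)
H = -479/316 (H = -479*1/316 = -479/316 ≈ -1.5158)
y = 12
(y - u(5))*H - 136 = (12 - 5*(-3 + 5))*(-479/316) - 136 = (12 - 5*2)*(-479/316) - 136 = (12 - 1*10)*(-479/316) - 136 = (12 - 10)*(-479/316) - 136 = 2*(-479/316) - 136 = -479/158 - 136 = -21967/158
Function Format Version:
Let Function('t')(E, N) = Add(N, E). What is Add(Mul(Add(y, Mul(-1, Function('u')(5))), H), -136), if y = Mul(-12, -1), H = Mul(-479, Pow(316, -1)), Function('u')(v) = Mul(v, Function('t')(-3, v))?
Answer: Rational(-21967, 158) ≈ -139.03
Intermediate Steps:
Function('t')(E, N) = Add(E, N)
Function('u')(v) = Mul(v, Add(-3, v))
H = Rational(-479, 316) (H = Mul(-479, Rational(1, 316)) = Rational(-479, 316) ≈ -1.5158)
y = 12
Add(Mul(Add(y, Mul(-1, Function('u')(5))), H), -136) = Add(Mul(Add(12, Mul(-1, Mul(5, Add(-3, 5)))), Rational(-479, 316)), -136) = Add(Mul(Add(12, Mul(-1, Mul(5, 2))), Rational(-479, 316)), -136) = Add(Mul(Add(12, Mul(-1, 10)), Rational(-479, 316)), -136) = Add(Mul(Add(12, -10), Rational(-479, 316)), -136) = Add(Mul(2, Rational(-479, 316)), -136) = Add(Rational(-479, 158), -136) = Rational(-21967, 158)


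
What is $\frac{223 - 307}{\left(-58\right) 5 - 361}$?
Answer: $\frac{4}{31} \approx 0.12903$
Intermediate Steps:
$\frac{223 - 307}{\left(-58\right) 5 - 361} = - \frac{84}{-290 - 361} = - \frac{84}{-651} = \left(-84\right) \left(- \frac{1}{651}\right) = \frac{4}{31}$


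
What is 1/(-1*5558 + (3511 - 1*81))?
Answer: -1/2128 ≈ -0.00046992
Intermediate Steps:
1/(-1*5558 + (3511 - 1*81)) = 1/(-5558 + (3511 - 81)) = 1/(-5558 + 3430) = 1/(-2128) = -1/2128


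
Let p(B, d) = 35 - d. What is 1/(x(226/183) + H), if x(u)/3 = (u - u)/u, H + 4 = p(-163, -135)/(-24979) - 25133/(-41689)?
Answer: -1041349531/3544688047 ≈ -0.29378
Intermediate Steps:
H = -3544688047/1041349531 (H = -4 + ((35 - 1*(-135))/(-24979) - 25133/(-41689)) = -4 + ((35 + 135)*(-1/24979) - 25133*(-1/41689)) = -4 + (170*(-1/24979) + 25133/41689) = -4 + (-170/24979 + 25133/41689) = -4 + 620710077/1041349531 = -3544688047/1041349531 ≈ -3.4039)
x(u) = 0 (x(u) = 3*((u - u)/u) = 3*(0/u) = 3*0 = 0)
1/(x(226/183) + H) = 1/(0 - 3544688047/1041349531) = 1/(-3544688047/1041349531) = -1041349531/3544688047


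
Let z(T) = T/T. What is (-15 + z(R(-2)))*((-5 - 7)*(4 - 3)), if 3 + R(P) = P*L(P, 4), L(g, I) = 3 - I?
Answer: 168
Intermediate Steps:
R(P) = -3 - P (R(P) = -3 + P*(3 - 1*4) = -3 + P*(3 - 4) = -3 + P*(-1) = -3 - P)
z(T) = 1
(-15 + z(R(-2)))*((-5 - 7)*(4 - 3)) = (-15 + 1)*((-5 - 7)*(4 - 3)) = -(-168) = -14*(-12) = 168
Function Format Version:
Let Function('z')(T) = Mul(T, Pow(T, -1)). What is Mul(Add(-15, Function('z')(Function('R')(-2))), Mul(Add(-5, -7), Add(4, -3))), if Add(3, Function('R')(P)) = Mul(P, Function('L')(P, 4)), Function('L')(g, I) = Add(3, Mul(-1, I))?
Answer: 168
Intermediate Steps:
Function('R')(P) = Add(-3, Mul(-1, P)) (Function('R')(P) = Add(-3, Mul(P, Add(3, Mul(-1, 4)))) = Add(-3, Mul(P, Add(3, -4))) = Add(-3, Mul(P, -1)) = Add(-3, Mul(-1, P)))
Function('z')(T) = 1
Mul(Add(-15, Function('z')(Function('R')(-2))), Mul(Add(-5, -7), Add(4, -3))) = Mul(Add(-15, 1), Mul(Add(-5, -7), Add(4, -3))) = Mul(-14, Mul(-12, 1)) = Mul(-14, -12) = 168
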